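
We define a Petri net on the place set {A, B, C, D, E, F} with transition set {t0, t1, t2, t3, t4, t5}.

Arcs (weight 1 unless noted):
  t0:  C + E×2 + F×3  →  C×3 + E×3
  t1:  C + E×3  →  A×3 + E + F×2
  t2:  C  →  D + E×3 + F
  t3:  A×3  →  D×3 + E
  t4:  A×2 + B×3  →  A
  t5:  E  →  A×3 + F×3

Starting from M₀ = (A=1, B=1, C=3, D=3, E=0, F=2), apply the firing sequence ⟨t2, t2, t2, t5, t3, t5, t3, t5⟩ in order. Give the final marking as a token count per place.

(A=4, B=1, C=0, D=12, E=8, F=14)

step 1: fire t2:  (A=1, B=1, C=3, D=3, E=0, F=2) → (A=1, B=1, C=2, D=4, E=3, F=3)
step 2: fire t2:  (A=1, B=1, C=2, D=4, E=3, F=3) → (A=1, B=1, C=1, D=5, E=6, F=4)
step 3: fire t2:  (A=1, B=1, C=1, D=5, E=6, F=4) → (A=1, B=1, C=0, D=6, E=9, F=5)
step 4: fire t5:  (A=1, B=1, C=0, D=6, E=9, F=5) → (A=4, B=1, C=0, D=6, E=8, F=8)
step 5: fire t3:  (A=4, B=1, C=0, D=6, E=8, F=8) → (A=1, B=1, C=0, D=9, E=9, F=8)
step 6: fire t5:  (A=1, B=1, C=0, D=9, E=9, F=8) → (A=4, B=1, C=0, D=9, E=8, F=11)
step 7: fire t3:  (A=4, B=1, C=0, D=9, E=8, F=11) → (A=1, B=1, C=0, D=12, E=9, F=11)
step 8: fire t5:  (A=1, B=1, C=0, D=12, E=9, F=11) → (A=4, B=1, C=0, D=12, E=8, F=14)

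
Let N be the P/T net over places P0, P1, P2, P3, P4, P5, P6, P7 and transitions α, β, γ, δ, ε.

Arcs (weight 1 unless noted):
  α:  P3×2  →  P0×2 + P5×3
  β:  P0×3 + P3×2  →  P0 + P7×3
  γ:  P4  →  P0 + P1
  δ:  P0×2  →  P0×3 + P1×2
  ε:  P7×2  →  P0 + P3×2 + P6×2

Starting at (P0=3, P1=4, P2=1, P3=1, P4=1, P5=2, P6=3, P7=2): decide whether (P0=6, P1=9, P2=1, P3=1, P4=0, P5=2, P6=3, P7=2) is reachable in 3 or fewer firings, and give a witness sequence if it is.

YES — reachable via ⟨γ, δ, δ⟩ (3 firings)

step 1: fire γ:  (P0=3, P1=4, P2=1, P3=1, P4=1, P5=2, P6=3, P7=2) → (P0=4, P1=5, P2=1, P3=1, P4=0, P5=2, P6=3, P7=2)
step 2: fire δ:  (P0=4, P1=5, P2=1, P3=1, P4=0, P5=2, P6=3, P7=2) → (P0=5, P1=7, P2=1, P3=1, P4=0, P5=2, P6=3, P7=2)
step 3: fire δ:  (P0=5, P1=7, P2=1, P3=1, P4=0, P5=2, P6=3, P7=2) → (P0=6, P1=9, P2=1, P3=1, P4=0, P5=2, P6=3, P7=2)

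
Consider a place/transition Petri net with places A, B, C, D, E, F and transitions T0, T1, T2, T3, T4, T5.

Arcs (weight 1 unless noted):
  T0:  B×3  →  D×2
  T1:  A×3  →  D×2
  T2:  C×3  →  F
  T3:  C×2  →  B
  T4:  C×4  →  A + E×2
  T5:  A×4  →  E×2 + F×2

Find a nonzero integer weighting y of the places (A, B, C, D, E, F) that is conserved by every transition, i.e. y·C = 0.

Incidence matrix C (rows=places, cols=transitions):
       T0   T1   T2   T3   T4   T5
    A   0   -3    0    0    1   -4
    B  -3    0    0    1    0    0
    C   0    0   -3   -2   -4    0
    D   2    2    0    0    0    0
    E   0    0    0    0    2    2
    F   0    0    1    0    0    2

Candidate y = [2, 2, 1, 3, 1, 3]; check y·C column-wise:
  col T0: 2·0 + 2·-3 + 1·0 + 3·2 + 1·0 + 3·0 = 0
  col T1: 2·-3 + 2·0 + 1·0 + 3·2 + 1·0 + 3·0 = 0
  col T2: 2·0 + 2·0 + 1·-3 + 3·0 + 1·0 + 3·1 = 0
  col T3: 2·0 + 2·1 + 1·-2 + 3·0 + 1·0 + 3·0 = 0
  col T4: 2·1 + 2·0 + 1·-4 + 3·0 + 1·2 + 3·0 = 0
  col T5: 2·-4 + 2·0 + 1·0 + 3·0 + 1·2 + 3·2 = 0

y = (A:2, B:2, C:1, D:3, E:1, F:3)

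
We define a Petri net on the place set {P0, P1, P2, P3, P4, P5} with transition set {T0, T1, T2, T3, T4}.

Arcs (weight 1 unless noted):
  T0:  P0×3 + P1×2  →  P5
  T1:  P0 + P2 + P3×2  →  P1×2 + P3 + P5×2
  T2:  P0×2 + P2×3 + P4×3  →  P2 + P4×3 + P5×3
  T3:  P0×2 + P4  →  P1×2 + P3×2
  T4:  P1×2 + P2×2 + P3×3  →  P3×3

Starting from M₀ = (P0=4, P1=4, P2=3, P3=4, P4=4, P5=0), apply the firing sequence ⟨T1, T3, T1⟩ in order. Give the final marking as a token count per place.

(P0=0, P1=10, P2=1, P3=4, P4=3, P5=4)

step 1: fire T1:  (P0=4, P1=4, P2=3, P3=4, P4=4, P5=0) → (P0=3, P1=6, P2=2, P3=3, P4=4, P5=2)
step 2: fire T3:  (P0=3, P1=6, P2=2, P3=3, P4=4, P5=2) → (P0=1, P1=8, P2=2, P3=5, P4=3, P5=2)
step 3: fire T1:  (P0=1, P1=8, P2=2, P3=5, P4=3, P5=2) → (P0=0, P1=10, P2=1, P3=4, P4=3, P5=4)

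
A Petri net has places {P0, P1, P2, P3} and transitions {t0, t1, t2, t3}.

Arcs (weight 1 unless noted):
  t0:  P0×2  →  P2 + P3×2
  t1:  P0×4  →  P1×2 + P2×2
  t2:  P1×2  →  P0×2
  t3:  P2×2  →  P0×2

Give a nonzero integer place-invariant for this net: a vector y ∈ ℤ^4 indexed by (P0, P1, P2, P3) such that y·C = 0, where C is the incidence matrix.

y = (P0:2, P1:2, P2:2, P3:1)

Incidence matrix C (rows=places, cols=transitions):
       t0   t1   t2   t3
   P0  -2   -4    2    2
   P1   0    2   -2    0
   P2   1    2    0   -2
   P3   2    0    0    0

Candidate y = [2, 2, 2, 1]; check y·C column-wise:
  col t0: 2·-2 + 2·0 + 2·1 + 1·2 = 0
  col t1: 2·-4 + 2·2 + 2·2 + 1·0 = 0
  col t2: 2·2 + 2·-2 + 2·0 + 1·0 = 0
  col t3: 2·2 + 2·0 + 2·-2 + 1·0 = 0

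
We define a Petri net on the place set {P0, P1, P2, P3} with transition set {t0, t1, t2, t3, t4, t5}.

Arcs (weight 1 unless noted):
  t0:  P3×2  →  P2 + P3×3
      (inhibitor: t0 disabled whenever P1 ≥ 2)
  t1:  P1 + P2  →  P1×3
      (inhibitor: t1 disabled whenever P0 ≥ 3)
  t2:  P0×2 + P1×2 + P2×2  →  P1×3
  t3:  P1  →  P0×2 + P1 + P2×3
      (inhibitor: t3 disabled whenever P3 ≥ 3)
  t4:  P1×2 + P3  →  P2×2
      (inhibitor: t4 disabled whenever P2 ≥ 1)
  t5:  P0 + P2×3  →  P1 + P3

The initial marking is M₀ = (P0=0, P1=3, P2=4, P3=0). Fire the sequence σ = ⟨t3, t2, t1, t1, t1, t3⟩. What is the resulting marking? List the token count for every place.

(P0=2, P1=10, P2=5, P3=0)

step 1: fire t3:  (P0=0, P1=3, P2=4, P3=0) → (P0=2, P1=3, P2=7, P3=0)
step 2: fire t2:  (P0=2, P1=3, P2=7, P3=0) → (P0=0, P1=4, P2=5, P3=0)
step 3: fire t1:  (P0=0, P1=4, P2=5, P3=0) → (P0=0, P1=6, P2=4, P3=0)
step 4: fire t1:  (P0=0, P1=6, P2=4, P3=0) → (P0=0, P1=8, P2=3, P3=0)
step 5: fire t1:  (P0=0, P1=8, P2=3, P3=0) → (P0=0, P1=10, P2=2, P3=0)
step 6: fire t3:  (P0=0, P1=10, P2=2, P3=0) → (P0=2, P1=10, P2=5, P3=0)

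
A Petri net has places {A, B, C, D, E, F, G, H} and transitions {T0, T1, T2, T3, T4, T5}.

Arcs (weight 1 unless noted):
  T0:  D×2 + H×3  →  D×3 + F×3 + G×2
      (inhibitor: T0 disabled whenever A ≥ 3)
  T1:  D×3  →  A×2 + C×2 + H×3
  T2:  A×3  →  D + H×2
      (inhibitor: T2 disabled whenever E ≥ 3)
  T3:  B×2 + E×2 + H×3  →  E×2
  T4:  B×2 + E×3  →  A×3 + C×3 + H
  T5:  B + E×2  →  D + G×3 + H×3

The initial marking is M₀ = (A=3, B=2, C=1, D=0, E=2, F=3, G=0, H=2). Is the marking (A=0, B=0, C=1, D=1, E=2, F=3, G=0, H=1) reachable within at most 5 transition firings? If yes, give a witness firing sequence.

step 1: fire T2:  (A=3, B=2, C=1, D=0, E=2, F=3, G=0, H=2) → (A=0, B=2, C=1, D=1, E=2, F=3, G=0, H=4)
step 2: fire T3:  (A=0, B=2, C=1, D=1, E=2, F=3, G=0, H=4) → (A=0, B=0, C=1, D=1, E=2, F=3, G=0, H=1)

YES — reachable via ⟨T2, T3⟩ (2 firings)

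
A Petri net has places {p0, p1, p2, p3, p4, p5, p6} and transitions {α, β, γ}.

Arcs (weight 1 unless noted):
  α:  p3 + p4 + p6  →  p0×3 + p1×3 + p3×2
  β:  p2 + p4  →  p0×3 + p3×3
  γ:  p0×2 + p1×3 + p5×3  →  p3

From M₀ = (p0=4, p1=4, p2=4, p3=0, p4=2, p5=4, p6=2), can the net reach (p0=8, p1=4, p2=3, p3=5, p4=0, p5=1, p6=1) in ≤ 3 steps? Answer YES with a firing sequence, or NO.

YES — reachable via ⟨β, α, γ⟩ (3 firings)

step 1: fire β:  (p0=4, p1=4, p2=4, p3=0, p4=2, p5=4, p6=2) → (p0=7, p1=4, p2=3, p3=3, p4=1, p5=4, p6=2)
step 2: fire α:  (p0=7, p1=4, p2=3, p3=3, p4=1, p5=4, p6=2) → (p0=10, p1=7, p2=3, p3=4, p4=0, p5=4, p6=1)
step 3: fire γ:  (p0=10, p1=7, p2=3, p3=4, p4=0, p5=4, p6=1) → (p0=8, p1=4, p2=3, p3=5, p4=0, p5=1, p6=1)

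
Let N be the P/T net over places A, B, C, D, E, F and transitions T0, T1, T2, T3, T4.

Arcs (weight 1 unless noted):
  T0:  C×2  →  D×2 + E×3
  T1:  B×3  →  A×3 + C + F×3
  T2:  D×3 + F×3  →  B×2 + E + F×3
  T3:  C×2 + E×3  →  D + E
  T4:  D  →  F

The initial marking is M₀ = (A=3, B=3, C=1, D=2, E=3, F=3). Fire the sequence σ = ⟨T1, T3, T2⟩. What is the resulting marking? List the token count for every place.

step 1: fire T1:  (A=3, B=3, C=1, D=2, E=3, F=3) → (A=6, B=0, C=2, D=2, E=3, F=6)
step 2: fire T3:  (A=6, B=0, C=2, D=2, E=3, F=6) → (A=6, B=0, C=0, D=3, E=1, F=6)
step 3: fire T2:  (A=6, B=0, C=0, D=3, E=1, F=6) → (A=6, B=2, C=0, D=0, E=2, F=6)

(A=6, B=2, C=0, D=0, E=2, F=6)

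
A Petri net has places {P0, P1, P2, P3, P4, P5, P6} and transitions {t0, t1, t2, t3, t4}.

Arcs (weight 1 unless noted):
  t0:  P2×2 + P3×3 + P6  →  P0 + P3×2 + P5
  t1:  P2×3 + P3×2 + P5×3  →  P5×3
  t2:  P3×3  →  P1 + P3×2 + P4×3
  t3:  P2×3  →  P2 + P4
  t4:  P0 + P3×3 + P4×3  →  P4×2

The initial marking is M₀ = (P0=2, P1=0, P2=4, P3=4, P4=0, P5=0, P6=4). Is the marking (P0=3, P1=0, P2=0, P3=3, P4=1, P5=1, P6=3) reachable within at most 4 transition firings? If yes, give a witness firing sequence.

YES — reachable via ⟨t3, t0⟩ (2 firings)

step 1: fire t3:  (P0=2, P1=0, P2=4, P3=4, P4=0, P5=0, P6=4) → (P0=2, P1=0, P2=2, P3=4, P4=1, P5=0, P6=4)
step 2: fire t0:  (P0=2, P1=0, P2=2, P3=4, P4=1, P5=0, P6=4) → (P0=3, P1=0, P2=0, P3=3, P4=1, P5=1, P6=3)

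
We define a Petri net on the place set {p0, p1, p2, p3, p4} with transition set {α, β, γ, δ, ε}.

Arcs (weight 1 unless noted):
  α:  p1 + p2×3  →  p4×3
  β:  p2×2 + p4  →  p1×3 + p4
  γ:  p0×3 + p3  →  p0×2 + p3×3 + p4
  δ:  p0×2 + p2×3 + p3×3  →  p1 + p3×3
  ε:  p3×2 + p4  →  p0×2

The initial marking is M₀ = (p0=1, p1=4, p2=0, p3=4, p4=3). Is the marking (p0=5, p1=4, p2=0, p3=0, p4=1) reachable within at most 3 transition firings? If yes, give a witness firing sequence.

YES — reachable via ⟨ε, ε⟩ (2 firings)

step 1: fire ε:  (p0=1, p1=4, p2=0, p3=4, p4=3) → (p0=3, p1=4, p2=0, p3=2, p4=2)
step 2: fire ε:  (p0=3, p1=4, p2=0, p3=2, p4=2) → (p0=5, p1=4, p2=0, p3=0, p4=1)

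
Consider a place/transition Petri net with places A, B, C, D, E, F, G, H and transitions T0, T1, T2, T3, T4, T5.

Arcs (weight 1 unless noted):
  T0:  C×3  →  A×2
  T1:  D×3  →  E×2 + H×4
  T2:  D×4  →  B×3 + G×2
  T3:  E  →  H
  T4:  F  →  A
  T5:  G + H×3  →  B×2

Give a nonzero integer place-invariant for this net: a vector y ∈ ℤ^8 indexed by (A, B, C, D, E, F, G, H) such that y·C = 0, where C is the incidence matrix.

Incidence matrix C (rows=places, cols=transitions):
       T0   T1   T2   T3   T4   T5
    A   2    0    0    0    1    0
    B   0    0    3    0    0    2
    C  -3    0    0    0    0    0
    D   0   -3   -4    0    0    0
    E   0    2    0   -1    0    0
    F   0    0    0    0   -1    0
    G   0    0    2    0    0   -1
    H   0    4    0    1    0   -3

Candidate y = [3, 0, 2, 0, 0, 3, 0, 0]; check y·C column-wise:
  col T0: 3·2 + 2·-3 + 3·0 = 0
  col T1: 3·0 + 2·0 + 0·-3 + 0·2 + 3·0 + 0·4 = 0
  col T2: 3·0 + 0·3 + 2·0 + 0·-4 + 3·0 + 0·2 = 0
  col T3: 3·0 + 2·0 + 0·-1 + 3·0 + 0·1 = 0
  col T4: 3·1 + 2·0 + 3·-1 = 0
  col T5: 3·0 + 0·2 + 2·0 + 3·0 + 0·-1 + 0·-3 = 0

y = (A:3, B:0, C:2, D:0, E:0, F:3, G:0, H:0)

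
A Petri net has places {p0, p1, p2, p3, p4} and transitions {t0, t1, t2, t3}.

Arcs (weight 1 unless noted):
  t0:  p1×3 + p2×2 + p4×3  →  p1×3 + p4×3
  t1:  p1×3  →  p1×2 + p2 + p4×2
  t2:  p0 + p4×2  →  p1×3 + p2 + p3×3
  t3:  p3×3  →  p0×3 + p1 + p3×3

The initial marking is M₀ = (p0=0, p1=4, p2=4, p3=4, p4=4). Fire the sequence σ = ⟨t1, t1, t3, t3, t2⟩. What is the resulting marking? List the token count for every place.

step 1: fire t1:  (p0=0, p1=4, p2=4, p3=4, p4=4) → (p0=0, p1=3, p2=5, p3=4, p4=6)
step 2: fire t1:  (p0=0, p1=3, p2=5, p3=4, p4=6) → (p0=0, p1=2, p2=6, p3=4, p4=8)
step 3: fire t3:  (p0=0, p1=2, p2=6, p3=4, p4=8) → (p0=3, p1=3, p2=6, p3=4, p4=8)
step 4: fire t3:  (p0=3, p1=3, p2=6, p3=4, p4=8) → (p0=6, p1=4, p2=6, p3=4, p4=8)
step 5: fire t2:  (p0=6, p1=4, p2=6, p3=4, p4=8) → (p0=5, p1=7, p2=7, p3=7, p4=6)

(p0=5, p1=7, p2=7, p3=7, p4=6)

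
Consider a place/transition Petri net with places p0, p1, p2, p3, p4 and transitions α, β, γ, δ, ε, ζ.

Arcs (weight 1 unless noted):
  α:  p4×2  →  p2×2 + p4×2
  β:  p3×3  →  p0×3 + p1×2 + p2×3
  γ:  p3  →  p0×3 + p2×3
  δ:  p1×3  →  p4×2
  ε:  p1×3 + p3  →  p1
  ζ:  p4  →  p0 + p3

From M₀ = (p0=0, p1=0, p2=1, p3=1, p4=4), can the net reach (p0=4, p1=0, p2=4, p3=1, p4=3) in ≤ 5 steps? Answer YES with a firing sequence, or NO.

YES — reachable via ⟨γ, ζ⟩ (2 firings)

step 1: fire γ:  (p0=0, p1=0, p2=1, p3=1, p4=4) → (p0=3, p1=0, p2=4, p3=0, p4=4)
step 2: fire ζ:  (p0=3, p1=0, p2=4, p3=0, p4=4) → (p0=4, p1=0, p2=4, p3=1, p4=3)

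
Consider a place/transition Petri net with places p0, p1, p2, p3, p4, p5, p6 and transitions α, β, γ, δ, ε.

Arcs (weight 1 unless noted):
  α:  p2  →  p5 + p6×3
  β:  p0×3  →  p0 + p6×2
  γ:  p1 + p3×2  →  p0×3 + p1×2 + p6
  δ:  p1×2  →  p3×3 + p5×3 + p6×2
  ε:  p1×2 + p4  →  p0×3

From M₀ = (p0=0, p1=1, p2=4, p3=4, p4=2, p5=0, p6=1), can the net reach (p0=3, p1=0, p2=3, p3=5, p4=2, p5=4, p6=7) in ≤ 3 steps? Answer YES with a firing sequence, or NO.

YES — reachable via ⟨α, γ, δ⟩ (3 firings)

step 1: fire α:  (p0=0, p1=1, p2=4, p3=4, p4=2, p5=0, p6=1) → (p0=0, p1=1, p2=3, p3=4, p4=2, p5=1, p6=4)
step 2: fire γ:  (p0=0, p1=1, p2=3, p3=4, p4=2, p5=1, p6=4) → (p0=3, p1=2, p2=3, p3=2, p4=2, p5=1, p6=5)
step 3: fire δ:  (p0=3, p1=2, p2=3, p3=2, p4=2, p5=1, p6=5) → (p0=3, p1=0, p2=3, p3=5, p4=2, p5=4, p6=7)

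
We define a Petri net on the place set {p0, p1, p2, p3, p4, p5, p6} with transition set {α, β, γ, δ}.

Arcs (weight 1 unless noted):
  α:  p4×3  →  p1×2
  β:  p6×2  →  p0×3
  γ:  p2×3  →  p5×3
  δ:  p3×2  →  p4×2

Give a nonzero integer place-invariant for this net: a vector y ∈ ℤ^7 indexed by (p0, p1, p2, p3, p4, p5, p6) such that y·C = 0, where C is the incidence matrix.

y = (p0:0, p1:3, p2:0, p3:2, p4:2, p5:0, p6:0)

Incidence matrix C (rows=places, cols=transitions):
        α    β    γ    δ
   p0   0    3    0    0
   p1   2    0    0    0
   p2   0    0   -3    0
   p3   0    0    0   -2
   p4  -3    0    0    2
   p5   0    0    3    0
   p6   0   -2    0    0

Candidate y = [0, 3, 0, 2, 2, 0, 0]; check y·C column-wise:
  col α: 3·2 + 2·0 + 2·-3 = 0
  col β: 0·3 + 3·0 + 2·0 + 2·0 + 0·-2 = 0
  col γ: 3·0 + 0·-3 + 2·0 + 2·0 + 0·3 = 0
  col δ: 3·0 + 2·-2 + 2·2 = 0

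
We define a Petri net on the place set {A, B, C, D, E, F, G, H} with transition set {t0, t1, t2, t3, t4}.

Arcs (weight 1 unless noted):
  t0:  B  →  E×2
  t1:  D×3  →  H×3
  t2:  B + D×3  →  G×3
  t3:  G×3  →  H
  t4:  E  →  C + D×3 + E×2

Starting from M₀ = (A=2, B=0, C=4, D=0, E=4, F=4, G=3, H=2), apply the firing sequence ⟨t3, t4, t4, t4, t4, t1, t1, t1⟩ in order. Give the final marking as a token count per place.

step 1: fire t3:  (A=2, B=0, C=4, D=0, E=4, F=4, G=3, H=2) → (A=2, B=0, C=4, D=0, E=4, F=4, G=0, H=3)
step 2: fire t4:  (A=2, B=0, C=4, D=0, E=4, F=4, G=0, H=3) → (A=2, B=0, C=5, D=3, E=5, F=4, G=0, H=3)
step 3: fire t4:  (A=2, B=0, C=5, D=3, E=5, F=4, G=0, H=3) → (A=2, B=0, C=6, D=6, E=6, F=4, G=0, H=3)
step 4: fire t4:  (A=2, B=0, C=6, D=6, E=6, F=4, G=0, H=3) → (A=2, B=0, C=7, D=9, E=7, F=4, G=0, H=3)
step 5: fire t4:  (A=2, B=0, C=7, D=9, E=7, F=4, G=0, H=3) → (A=2, B=0, C=8, D=12, E=8, F=4, G=0, H=3)
step 6: fire t1:  (A=2, B=0, C=8, D=12, E=8, F=4, G=0, H=3) → (A=2, B=0, C=8, D=9, E=8, F=4, G=0, H=6)
step 7: fire t1:  (A=2, B=0, C=8, D=9, E=8, F=4, G=0, H=6) → (A=2, B=0, C=8, D=6, E=8, F=4, G=0, H=9)
step 8: fire t1:  (A=2, B=0, C=8, D=6, E=8, F=4, G=0, H=9) → (A=2, B=0, C=8, D=3, E=8, F=4, G=0, H=12)

(A=2, B=0, C=8, D=3, E=8, F=4, G=0, H=12)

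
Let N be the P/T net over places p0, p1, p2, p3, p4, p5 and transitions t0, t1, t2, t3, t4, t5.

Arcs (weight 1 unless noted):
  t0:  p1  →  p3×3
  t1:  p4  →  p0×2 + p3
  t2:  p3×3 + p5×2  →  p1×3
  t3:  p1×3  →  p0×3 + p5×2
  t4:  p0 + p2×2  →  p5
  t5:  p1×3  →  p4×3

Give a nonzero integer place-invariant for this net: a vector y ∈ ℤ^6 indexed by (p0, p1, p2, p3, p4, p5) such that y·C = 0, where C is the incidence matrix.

Incidence matrix C (rows=places, cols=transitions):
       t0   t1   t2   t3   t4   t5
   p0   0    2    0    3   -1    0
   p1  -1    0    3   -3    0   -3
   p2   0    0    0    0   -2    0
   p3   3    1   -3    0    0    0
   p4   0   -1    0    0    0    3
   p5   0    0   -2    2    1    0

Candidate y = [1, 3, 1, 1, 3, 3]; check y·C column-wise:
  col t0: 1·0 + 3·-1 + 1·0 + 1·3 + 3·0 + 3·0 = 0
  col t1: 1·2 + 3·0 + 1·0 + 1·1 + 3·-1 + 3·0 = 0
  col t2: 1·0 + 3·3 + 1·0 + 1·-3 + 3·0 + 3·-2 = 0
  col t3: 1·3 + 3·-3 + 1·0 + 1·0 + 3·0 + 3·2 = 0
  col t4: 1·-1 + 3·0 + 1·-2 + 1·0 + 3·0 + 3·1 = 0
  col t5: 1·0 + 3·-3 + 1·0 + 1·0 + 3·3 + 3·0 = 0

y = (p0:1, p1:3, p2:1, p3:1, p4:3, p5:3)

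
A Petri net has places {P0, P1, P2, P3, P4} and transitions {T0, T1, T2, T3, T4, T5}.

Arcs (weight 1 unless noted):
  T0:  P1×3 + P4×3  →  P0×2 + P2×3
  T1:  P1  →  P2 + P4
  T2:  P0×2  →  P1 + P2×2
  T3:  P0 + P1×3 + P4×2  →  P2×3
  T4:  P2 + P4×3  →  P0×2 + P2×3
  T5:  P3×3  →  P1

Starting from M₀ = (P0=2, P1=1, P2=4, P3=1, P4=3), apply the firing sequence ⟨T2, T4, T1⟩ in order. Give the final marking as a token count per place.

(P0=2, P1=1, P2=9, P3=1, P4=1)

step 1: fire T2:  (P0=2, P1=1, P2=4, P3=1, P4=3) → (P0=0, P1=2, P2=6, P3=1, P4=3)
step 2: fire T4:  (P0=0, P1=2, P2=6, P3=1, P4=3) → (P0=2, P1=2, P2=8, P3=1, P4=0)
step 3: fire T1:  (P0=2, P1=2, P2=8, P3=1, P4=0) → (P0=2, P1=1, P2=9, P3=1, P4=1)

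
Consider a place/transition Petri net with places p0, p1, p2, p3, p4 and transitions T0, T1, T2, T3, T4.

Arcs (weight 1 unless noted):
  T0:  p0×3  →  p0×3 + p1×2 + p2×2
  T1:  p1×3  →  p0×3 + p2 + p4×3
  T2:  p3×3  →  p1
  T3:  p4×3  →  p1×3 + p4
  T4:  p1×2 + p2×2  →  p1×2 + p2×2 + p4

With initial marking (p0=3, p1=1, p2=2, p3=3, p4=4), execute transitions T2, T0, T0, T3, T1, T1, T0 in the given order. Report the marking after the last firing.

step 1: fire T2:  (p0=3, p1=1, p2=2, p3=3, p4=4) → (p0=3, p1=2, p2=2, p3=0, p4=4)
step 2: fire T0:  (p0=3, p1=2, p2=2, p3=0, p4=4) → (p0=3, p1=4, p2=4, p3=0, p4=4)
step 3: fire T0:  (p0=3, p1=4, p2=4, p3=0, p4=4) → (p0=3, p1=6, p2=6, p3=0, p4=4)
step 4: fire T3:  (p0=3, p1=6, p2=6, p3=0, p4=4) → (p0=3, p1=9, p2=6, p3=0, p4=2)
step 5: fire T1:  (p0=3, p1=9, p2=6, p3=0, p4=2) → (p0=6, p1=6, p2=7, p3=0, p4=5)
step 6: fire T1:  (p0=6, p1=6, p2=7, p3=0, p4=5) → (p0=9, p1=3, p2=8, p3=0, p4=8)
step 7: fire T0:  (p0=9, p1=3, p2=8, p3=0, p4=8) → (p0=9, p1=5, p2=10, p3=0, p4=8)

(p0=9, p1=5, p2=10, p3=0, p4=8)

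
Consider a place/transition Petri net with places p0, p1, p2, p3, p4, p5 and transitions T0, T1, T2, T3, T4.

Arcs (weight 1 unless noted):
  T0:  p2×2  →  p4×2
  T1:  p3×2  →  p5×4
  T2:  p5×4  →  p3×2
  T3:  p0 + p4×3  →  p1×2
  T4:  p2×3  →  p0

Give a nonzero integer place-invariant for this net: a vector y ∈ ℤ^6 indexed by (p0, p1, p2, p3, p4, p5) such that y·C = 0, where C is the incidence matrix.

Incidence matrix C (rows=places, cols=transitions):
       T0   T1   T2   T3   T4
   p0   0    0    0   -1    1
   p1   0    0    0    2    0
   p2  -2    0    0    0   -3
   p3   0   -2    2    0    0
   p4   2    0    0   -3    0
   p5   0    4   -4    0    0

Candidate y = [3, 3, 1, 0, 1, 0]; check y·C column-wise:
  col T0: 3·0 + 3·0 + 1·-2 + 1·2 = 0
  col T1: 3·0 + 3·0 + 1·0 + 0·-2 + 1·0 + 0·4 = 0
  col T2: 3·0 + 3·0 + 1·0 + 0·2 + 1·0 + 0·-4 = 0
  col T3: 3·-1 + 3·2 + 1·0 + 1·-3 = 0
  col T4: 3·1 + 3·0 + 1·-3 + 1·0 = 0

y = (p0:3, p1:3, p2:1, p3:0, p4:1, p5:0)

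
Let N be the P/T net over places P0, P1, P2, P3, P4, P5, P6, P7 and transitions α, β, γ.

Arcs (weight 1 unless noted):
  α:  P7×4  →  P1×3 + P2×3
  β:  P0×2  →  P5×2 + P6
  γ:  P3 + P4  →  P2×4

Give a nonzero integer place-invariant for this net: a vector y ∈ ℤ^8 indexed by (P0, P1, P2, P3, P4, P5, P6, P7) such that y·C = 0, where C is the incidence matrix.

Incidence matrix C (rows=places, cols=transitions):
        α    β    γ
   P0   0   -2    0
   P1   3    0    0
   P2   3    0    4
   P3   0    0   -1
   P4   0    0   -1
   P5   0    2    0
   P6   0    1    0
   P7  -4    0    0

Candidate y = [0, 1, -1, -4, 0, 0, 0, 0]; check y·C column-wise:
  col α: 1·3 + -1·3 + -4·0 + 0·-4 = 0
  col β: 0·-2 + 1·0 + -1·0 + -4·0 + 0·2 + 0·1 = 0
  col γ: 1·0 + -1·4 + -4·-1 + 0·-1 = 0

y = (P0:0, P1:1, P2:-1, P3:-4, P4:0, P5:0, P6:0, P7:0)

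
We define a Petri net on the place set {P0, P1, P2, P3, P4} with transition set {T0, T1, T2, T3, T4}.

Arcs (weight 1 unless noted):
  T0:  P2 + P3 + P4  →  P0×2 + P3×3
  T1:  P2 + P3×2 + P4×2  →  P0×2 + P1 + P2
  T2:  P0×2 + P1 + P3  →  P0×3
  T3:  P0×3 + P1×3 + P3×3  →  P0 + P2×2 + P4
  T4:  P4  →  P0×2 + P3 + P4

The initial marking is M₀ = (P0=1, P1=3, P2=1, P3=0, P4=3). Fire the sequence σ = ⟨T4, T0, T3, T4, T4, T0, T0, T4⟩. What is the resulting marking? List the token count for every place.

(P0=13, P1=0, P2=0, P3=7, P4=1)

step 1: fire T4:  (P0=1, P1=3, P2=1, P3=0, P4=3) → (P0=3, P1=3, P2=1, P3=1, P4=3)
step 2: fire T0:  (P0=3, P1=3, P2=1, P3=1, P4=3) → (P0=5, P1=3, P2=0, P3=3, P4=2)
step 3: fire T3:  (P0=5, P1=3, P2=0, P3=3, P4=2) → (P0=3, P1=0, P2=2, P3=0, P4=3)
step 4: fire T4:  (P0=3, P1=0, P2=2, P3=0, P4=3) → (P0=5, P1=0, P2=2, P3=1, P4=3)
step 5: fire T4:  (P0=5, P1=0, P2=2, P3=1, P4=3) → (P0=7, P1=0, P2=2, P3=2, P4=3)
step 6: fire T0:  (P0=7, P1=0, P2=2, P3=2, P4=3) → (P0=9, P1=0, P2=1, P3=4, P4=2)
step 7: fire T0:  (P0=9, P1=0, P2=1, P3=4, P4=2) → (P0=11, P1=0, P2=0, P3=6, P4=1)
step 8: fire T4:  (P0=11, P1=0, P2=0, P3=6, P4=1) → (P0=13, P1=0, P2=0, P3=7, P4=1)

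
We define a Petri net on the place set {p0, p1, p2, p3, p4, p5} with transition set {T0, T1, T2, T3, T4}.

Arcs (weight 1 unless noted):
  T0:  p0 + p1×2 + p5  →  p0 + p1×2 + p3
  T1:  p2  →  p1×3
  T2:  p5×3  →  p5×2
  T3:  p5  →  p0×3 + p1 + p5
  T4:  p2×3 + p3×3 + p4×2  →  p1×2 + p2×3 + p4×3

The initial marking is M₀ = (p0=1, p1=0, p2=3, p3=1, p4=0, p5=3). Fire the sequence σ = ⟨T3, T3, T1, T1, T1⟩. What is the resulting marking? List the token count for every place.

(p0=7, p1=11, p2=0, p3=1, p4=0, p5=3)

step 1: fire T3:  (p0=1, p1=0, p2=3, p3=1, p4=0, p5=3) → (p0=4, p1=1, p2=3, p3=1, p4=0, p5=3)
step 2: fire T3:  (p0=4, p1=1, p2=3, p3=1, p4=0, p5=3) → (p0=7, p1=2, p2=3, p3=1, p4=0, p5=3)
step 3: fire T1:  (p0=7, p1=2, p2=3, p3=1, p4=0, p5=3) → (p0=7, p1=5, p2=2, p3=1, p4=0, p5=3)
step 4: fire T1:  (p0=7, p1=5, p2=2, p3=1, p4=0, p5=3) → (p0=7, p1=8, p2=1, p3=1, p4=0, p5=3)
step 5: fire T1:  (p0=7, p1=8, p2=1, p3=1, p4=0, p5=3) → (p0=7, p1=11, p2=0, p3=1, p4=0, p5=3)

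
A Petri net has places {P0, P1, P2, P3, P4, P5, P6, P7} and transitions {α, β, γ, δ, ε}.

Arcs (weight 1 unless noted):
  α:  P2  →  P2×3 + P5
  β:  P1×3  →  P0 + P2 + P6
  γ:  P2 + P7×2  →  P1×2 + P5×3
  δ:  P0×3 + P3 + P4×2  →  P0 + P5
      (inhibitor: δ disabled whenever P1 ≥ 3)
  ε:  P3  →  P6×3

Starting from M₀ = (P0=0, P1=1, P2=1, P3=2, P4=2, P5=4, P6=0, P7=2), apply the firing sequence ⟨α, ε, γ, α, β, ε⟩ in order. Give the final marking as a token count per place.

step 1: fire α:  (P0=0, P1=1, P2=1, P3=2, P4=2, P5=4, P6=0, P7=2) → (P0=0, P1=1, P2=3, P3=2, P4=2, P5=5, P6=0, P7=2)
step 2: fire ε:  (P0=0, P1=1, P2=3, P3=2, P4=2, P5=5, P6=0, P7=2) → (P0=0, P1=1, P2=3, P3=1, P4=2, P5=5, P6=3, P7=2)
step 3: fire γ:  (P0=0, P1=1, P2=3, P3=1, P4=2, P5=5, P6=3, P7=2) → (P0=0, P1=3, P2=2, P3=1, P4=2, P5=8, P6=3, P7=0)
step 4: fire α:  (P0=0, P1=3, P2=2, P3=1, P4=2, P5=8, P6=3, P7=0) → (P0=0, P1=3, P2=4, P3=1, P4=2, P5=9, P6=3, P7=0)
step 5: fire β:  (P0=0, P1=3, P2=4, P3=1, P4=2, P5=9, P6=3, P7=0) → (P0=1, P1=0, P2=5, P3=1, P4=2, P5=9, P6=4, P7=0)
step 6: fire ε:  (P0=1, P1=0, P2=5, P3=1, P4=2, P5=9, P6=4, P7=0) → (P0=1, P1=0, P2=5, P3=0, P4=2, P5=9, P6=7, P7=0)

(P0=1, P1=0, P2=5, P3=0, P4=2, P5=9, P6=7, P7=0)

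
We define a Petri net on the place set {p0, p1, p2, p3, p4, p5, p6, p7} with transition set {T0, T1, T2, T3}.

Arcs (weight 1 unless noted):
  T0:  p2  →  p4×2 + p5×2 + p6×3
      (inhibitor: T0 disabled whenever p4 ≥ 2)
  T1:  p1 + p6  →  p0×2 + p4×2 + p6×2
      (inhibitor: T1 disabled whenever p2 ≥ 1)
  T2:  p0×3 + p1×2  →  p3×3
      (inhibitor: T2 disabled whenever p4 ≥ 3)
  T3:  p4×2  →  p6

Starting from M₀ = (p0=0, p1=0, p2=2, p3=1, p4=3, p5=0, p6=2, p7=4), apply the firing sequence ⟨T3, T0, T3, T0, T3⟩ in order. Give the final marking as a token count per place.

(p0=0, p1=0, p2=0, p3=1, p4=1, p5=4, p6=11, p7=4)

step 1: fire T3:  (p0=0, p1=0, p2=2, p3=1, p4=3, p5=0, p6=2, p7=4) → (p0=0, p1=0, p2=2, p3=1, p4=1, p5=0, p6=3, p7=4)
step 2: fire T0:  (p0=0, p1=0, p2=2, p3=1, p4=1, p5=0, p6=3, p7=4) → (p0=0, p1=0, p2=1, p3=1, p4=3, p5=2, p6=6, p7=4)
step 3: fire T3:  (p0=0, p1=0, p2=1, p3=1, p4=3, p5=2, p6=6, p7=4) → (p0=0, p1=0, p2=1, p3=1, p4=1, p5=2, p6=7, p7=4)
step 4: fire T0:  (p0=0, p1=0, p2=1, p3=1, p4=1, p5=2, p6=7, p7=4) → (p0=0, p1=0, p2=0, p3=1, p4=3, p5=4, p6=10, p7=4)
step 5: fire T3:  (p0=0, p1=0, p2=0, p3=1, p4=3, p5=4, p6=10, p7=4) → (p0=0, p1=0, p2=0, p3=1, p4=1, p5=4, p6=11, p7=4)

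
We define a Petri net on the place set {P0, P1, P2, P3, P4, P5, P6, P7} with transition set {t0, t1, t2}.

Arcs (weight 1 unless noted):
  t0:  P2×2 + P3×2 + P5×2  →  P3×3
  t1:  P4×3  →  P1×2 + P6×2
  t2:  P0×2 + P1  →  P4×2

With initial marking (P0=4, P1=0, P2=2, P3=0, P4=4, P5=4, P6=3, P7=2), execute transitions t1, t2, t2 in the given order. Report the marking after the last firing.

step 1: fire t1:  (P0=4, P1=0, P2=2, P3=0, P4=4, P5=4, P6=3, P7=2) → (P0=4, P1=2, P2=2, P3=0, P4=1, P5=4, P6=5, P7=2)
step 2: fire t2:  (P0=4, P1=2, P2=2, P3=0, P4=1, P5=4, P6=5, P7=2) → (P0=2, P1=1, P2=2, P3=0, P4=3, P5=4, P6=5, P7=2)
step 3: fire t2:  (P0=2, P1=1, P2=2, P3=0, P4=3, P5=4, P6=5, P7=2) → (P0=0, P1=0, P2=2, P3=0, P4=5, P5=4, P6=5, P7=2)

(P0=0, P1=0, P2=2, P3=0, P4=5, P5=4, P6=5, P7=2)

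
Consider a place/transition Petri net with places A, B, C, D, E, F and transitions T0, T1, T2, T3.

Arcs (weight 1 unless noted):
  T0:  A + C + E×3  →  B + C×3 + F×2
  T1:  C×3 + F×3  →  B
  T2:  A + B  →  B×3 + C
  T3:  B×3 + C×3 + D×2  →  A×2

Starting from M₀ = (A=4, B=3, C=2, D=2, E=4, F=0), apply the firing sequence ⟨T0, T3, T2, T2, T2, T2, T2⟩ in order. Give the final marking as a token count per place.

(A=0, B=11, C=6, D=0, E=1, F=2)

step 1: fire T0:  (A=4, B=3, C=2, D=2, E=4, F=0) → (A=3, B=4, C=4, D=2, E=1, F=2)
step 2: fire T3:  (A=3, B=4, C=4, D=2, E=1, F=2) → (A=5, B=1, C=1, D=0, E=1, F=2)
step 3: fire T2:  (A=5, B=1, C=1, D=0, E=1, F=2) → (A=4, B=3, C=2, D=0, E=1, F=2)
step 4: fire T2:  (A=4, B=3, C=2, D=0, E=1, F=2) → (A=3, B=5, C=3, D=0, E=1, F=2)
step 5: fire T2:  (A=3, B=5, C=3, D=0, E=1, F=2) → (A=2, B=7, C=4, D=0, E=1, F=2)
step 6: fire T2:  (A=2, B=7, C=4, D=0, E=1, F=2) → (A=1, B=9, C=5, D=0, E=1, F=2)
step 7: fire T2:  (A=1, B=9, C=5, D=0, E=1, F=2) → (A=0, B=11, C=6, D=0, E=1, F=2)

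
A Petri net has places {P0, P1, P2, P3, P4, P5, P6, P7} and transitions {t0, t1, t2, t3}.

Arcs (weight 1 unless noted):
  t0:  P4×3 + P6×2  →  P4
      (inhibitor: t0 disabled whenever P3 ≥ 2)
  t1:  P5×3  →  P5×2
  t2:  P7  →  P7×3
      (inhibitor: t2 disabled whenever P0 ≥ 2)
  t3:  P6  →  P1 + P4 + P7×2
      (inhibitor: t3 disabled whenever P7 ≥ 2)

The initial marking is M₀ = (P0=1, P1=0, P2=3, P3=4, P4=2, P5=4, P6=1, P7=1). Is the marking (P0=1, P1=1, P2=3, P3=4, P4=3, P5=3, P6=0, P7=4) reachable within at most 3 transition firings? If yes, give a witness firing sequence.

NO — not reachable within 3 firings

depth 0: 1 marking
depth 1: 4 markings reached so far
depth 2: 9 markings reached so far
depth 3: 15 markings reached so far
target is not among the 15 markings reachable within 3 steps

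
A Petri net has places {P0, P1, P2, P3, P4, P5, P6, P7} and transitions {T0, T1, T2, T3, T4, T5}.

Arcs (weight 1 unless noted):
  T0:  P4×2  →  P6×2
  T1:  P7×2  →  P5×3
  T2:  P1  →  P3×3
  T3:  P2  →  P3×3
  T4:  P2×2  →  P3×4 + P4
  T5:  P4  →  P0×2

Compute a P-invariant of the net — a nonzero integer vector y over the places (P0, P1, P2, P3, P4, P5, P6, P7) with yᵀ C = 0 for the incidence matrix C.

y = (P0:1, P1:3, P2:3, P3:1, P4:2, P5:0, P6:2, P7:0)

Incidence matrix C (rows=places, cols=transitions):
       T0   T1   T2   T3   T4   T5
   P0   0    0    0    0    0    2
   P1   0    0   -1    0    0    0
   P2   0    0    0   -1   -2    0
   P3   0    0    3    3    4    0
   P4  -2    0    0    0    1   -1
   P5   0    3    0    0    0    0
   P6   2    0    0    0    0    0
   P7   0   -2    0    0    0    0

Candidate y = [1, 3, 3, 1, 2, 0, 2, 0]; check y·C column-wise:
  col T0: 1·0 + 3·0 + 3·0 + 1·0 + 2·-2 + 2·2 = 0
  col T1: 1·0 + 3·0 + 3·0 + 1·0 + 2·0 + 0·3 + 2·0 + 0·-2 = 0
  col T2: 1·0 + 3·-1 + 3·0 + 1·3 + 2·0 + 2·0 = 0
  col T3: 1·0 + 3·0 + 3·-1 + 1·3 + 2·0 + 2·0 = 0
  col T4: 1·0 + 3·0 + 3·-2 + 1·4 + 2·1 + 2·0 = 0
  col T5: 1·2 + 3·0 + 3·0 + 1·0 + 2·-1 + 2·0 = 0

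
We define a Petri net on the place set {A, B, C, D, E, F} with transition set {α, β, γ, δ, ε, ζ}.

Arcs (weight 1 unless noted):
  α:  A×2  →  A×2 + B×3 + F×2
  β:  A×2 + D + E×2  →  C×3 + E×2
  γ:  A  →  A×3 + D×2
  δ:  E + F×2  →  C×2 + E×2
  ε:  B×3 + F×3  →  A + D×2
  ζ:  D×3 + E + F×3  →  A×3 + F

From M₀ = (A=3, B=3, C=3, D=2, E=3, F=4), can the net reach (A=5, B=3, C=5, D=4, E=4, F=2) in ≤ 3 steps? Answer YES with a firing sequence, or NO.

step 1: fire γ:  (A=3, B=3, C=3, D=2, E=3, F=4) → (A=5, B=3, C=3, D=4, E=3, F=4)
step 2: fire δ:  (A=5, B=3, C=3, D=4, E=3, F=4) → (A=5, B=3, C=5, D=4, E=4, F=2)

YES — reachable via ⟨γ, δ⟩ (2 firings)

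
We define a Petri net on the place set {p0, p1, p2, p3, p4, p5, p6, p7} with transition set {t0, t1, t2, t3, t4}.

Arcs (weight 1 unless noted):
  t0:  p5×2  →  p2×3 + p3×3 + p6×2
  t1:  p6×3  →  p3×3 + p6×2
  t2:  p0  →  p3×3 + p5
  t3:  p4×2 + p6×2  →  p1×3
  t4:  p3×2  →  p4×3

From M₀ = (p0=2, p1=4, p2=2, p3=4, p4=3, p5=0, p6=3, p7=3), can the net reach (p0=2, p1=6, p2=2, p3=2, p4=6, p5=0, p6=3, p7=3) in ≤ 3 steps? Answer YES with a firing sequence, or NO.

NO — not reachable within 3 firings

depth 0: 1 marking
depth 1: 5 markings reached so far
depth 2: 13 markings reached so far
depth 3: 24 markings reached so far
target is not among the 24 markings reachable within 3 steps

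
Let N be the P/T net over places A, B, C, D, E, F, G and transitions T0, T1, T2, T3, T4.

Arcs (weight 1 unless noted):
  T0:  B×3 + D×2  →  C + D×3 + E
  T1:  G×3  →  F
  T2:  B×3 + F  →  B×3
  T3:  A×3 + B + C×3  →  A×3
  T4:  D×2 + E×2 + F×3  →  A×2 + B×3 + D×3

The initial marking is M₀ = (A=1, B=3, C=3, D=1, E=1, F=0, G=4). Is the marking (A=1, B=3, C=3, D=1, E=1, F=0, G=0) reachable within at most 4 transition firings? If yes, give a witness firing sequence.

NO — not reachable within 4 firings

depth 0: 1 marking
depth 1: 2 markings reached so far
depth 2: 3 markings reached so far
depth 3: 3 markings reached so far
(frontier empty at depth 3; search complete)
target is not among the 3 markings reachable within 4 steps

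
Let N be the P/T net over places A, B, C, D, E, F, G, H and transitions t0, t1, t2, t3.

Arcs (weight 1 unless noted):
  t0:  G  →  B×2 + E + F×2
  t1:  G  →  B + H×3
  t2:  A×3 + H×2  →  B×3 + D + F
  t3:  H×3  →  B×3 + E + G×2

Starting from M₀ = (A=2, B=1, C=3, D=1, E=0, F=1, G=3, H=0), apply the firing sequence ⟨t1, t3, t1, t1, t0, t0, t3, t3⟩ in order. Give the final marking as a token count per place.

step 1: fire t1:  (A=2, B=1, C=3, D=1, E=0, F=1, G=3, H=0) → (A=2, B=2, C=3, D=1, E=0, F=1, G=2, H=3)
step 2: fire t3:  (A=2, B=2, C=3, D=1, E=0, F=1, G=2, H=3) → (A=2, B=5, C=3, D=1, E=1, F=1, G=4, H=0)
step 3: fire t1:  (A=2, B=5, C=3, D=1, E=1, F=1, G=4, H=0) → (A=2, B=6, C=3, D=1, E=1, F=1, G=3, H=3)
step 4: fire t1:  (A=2, B=6, C=3, D=1, E=1, F=1, G=3, H=3) → (A=2, B=7, C=3, D=1, E=1, F=1, G=2, H=6)
step 5: fire t0:  (A=2, B=7, C=3, D=1, E=1, F=1, G=2, H=6) → (A=2, B=9, C=3, D=1, E=2, F=3, G=1, H=6)
step 6: fire t0:  (A=2, B=9, C=3, D=1, E=2, F=3, G=1, H=6) → (A=2, B=11, C=3, D=1, E=3, F=5, G=0, H=6)
step 7: fire t3:  (A=2, B=11, C=3, D=1, E=3, F=5, G=0, H=6) → (A=2, B=14, C=3, D=1, E=4, F=5, G=2, H=3)
step 8: fire t3:  (A=2, B=14, C=3, D=1, E=4, F=5, G=2, H=3) → (A=2, B=17, C=3, D=1, E=5, F=5, G=4, H=0)

(A=2, B=17, C=3, D=1, E=5, F=5, G=4, H=0)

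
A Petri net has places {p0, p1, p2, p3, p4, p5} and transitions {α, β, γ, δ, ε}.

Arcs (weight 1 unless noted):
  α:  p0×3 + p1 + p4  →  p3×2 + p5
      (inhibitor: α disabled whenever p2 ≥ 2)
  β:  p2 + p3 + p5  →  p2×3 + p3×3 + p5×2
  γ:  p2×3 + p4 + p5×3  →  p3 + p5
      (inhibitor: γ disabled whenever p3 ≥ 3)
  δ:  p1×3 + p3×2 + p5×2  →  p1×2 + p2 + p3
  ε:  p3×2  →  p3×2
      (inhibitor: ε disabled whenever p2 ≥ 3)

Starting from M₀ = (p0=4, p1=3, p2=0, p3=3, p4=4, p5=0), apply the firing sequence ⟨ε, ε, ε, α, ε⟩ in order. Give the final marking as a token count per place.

(p0=1, p1=2, p2=0, p3=5, p4=3, p5=1)

step 1: fire ε:  (p0=4, p1=3, p2=0, p3=3, p4=4, p5=0) → (p0=4, p1=3, p2=0, p3=3, p4=4, p5=0)
step 2: fire ε:  (p0=4, p1=3, p2=0, p3=3, p4=4, p5=0) → (p0=4, p1=3, p2=0, p3=3, p4=4, p5=0)
step 3: fire ε:  (p0=4, p1=3, p2=0, p3=3, p4=4, p5=0) → (p0=4, p1=3, p2=0, p3=3, p4=4, p5=0)
step 4: fire α:  (p0=4, p1=3, p2=0, p3=3, p4=4, p5=0) → (p0=1, p1=2, p2=0, p3=5, p4=3, p5=1)
step 5: fire ε:  (p0=1, p1=2, p2=0, p3=5, p4=3, p5=1) → (p0=1, p1=2, p2=0, p3=5, p4=3, p5=1)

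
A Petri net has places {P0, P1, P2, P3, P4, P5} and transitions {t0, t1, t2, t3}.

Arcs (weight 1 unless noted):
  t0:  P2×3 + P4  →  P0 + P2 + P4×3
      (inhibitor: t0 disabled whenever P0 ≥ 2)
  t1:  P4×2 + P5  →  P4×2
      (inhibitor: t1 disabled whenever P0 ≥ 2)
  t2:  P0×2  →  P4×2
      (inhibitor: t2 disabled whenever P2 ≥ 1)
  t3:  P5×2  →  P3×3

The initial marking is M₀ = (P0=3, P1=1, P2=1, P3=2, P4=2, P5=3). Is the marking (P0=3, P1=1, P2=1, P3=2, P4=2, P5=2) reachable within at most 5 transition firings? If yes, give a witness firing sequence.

NO — not reachable within 5 firings

depth 0: 1 marking
depth 1: 2 markings reached so far
depth 2: 2 markings reached so far
(frontier empty at depth 2; search complete)
target is not among the 2 markings reachable within 5 steps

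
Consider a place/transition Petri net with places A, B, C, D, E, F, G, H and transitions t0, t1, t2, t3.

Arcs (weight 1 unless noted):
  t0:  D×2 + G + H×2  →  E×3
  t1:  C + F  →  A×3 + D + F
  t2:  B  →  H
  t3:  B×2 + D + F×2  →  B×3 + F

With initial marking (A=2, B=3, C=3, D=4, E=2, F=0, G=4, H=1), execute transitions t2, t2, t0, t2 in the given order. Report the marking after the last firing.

(A=2, B=0, C=3, D=2, E=5, F=0, G=3, H=2)

step 1: fire t2:  (A=2, B=3, C=3, D=4, E=2, F=0, G=4, H=1) → (A=2, B=2, C=3, D=4, E=2, F=0, G=4, H=2)
step 2: fire t2:  (A=2, B=2, C=3, D=4, E=2, F=0, G=4, H=2) → (A=2, B=1, C=3, D=4, E=2, F=0, G=4, H=3)
step 3: fire t0:  (A=2, B=1, C=3, D=4, E=2, F=0, G=4, H=3) → (A=2, B=1, C=3, D=2, E=5, F=0, G=3, H=1)
step 4: fire t2:  (A=2, B=1, C=3, D=2, E=5, F=0, G=3, H=1) → (A=2, B=0, C=3, D=2, E=5, F=0, G=3, H=2)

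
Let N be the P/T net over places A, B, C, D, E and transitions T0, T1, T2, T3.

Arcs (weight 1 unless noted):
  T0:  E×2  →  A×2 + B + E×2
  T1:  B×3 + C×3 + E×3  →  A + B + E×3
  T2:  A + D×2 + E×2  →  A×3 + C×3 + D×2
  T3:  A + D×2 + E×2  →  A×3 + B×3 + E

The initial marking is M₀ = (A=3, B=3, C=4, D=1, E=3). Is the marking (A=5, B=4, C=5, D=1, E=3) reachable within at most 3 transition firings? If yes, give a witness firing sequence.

NO — not reachable within 3 firings

depth 0: 1 marking
depth 1: 3 markings reached so far
depth 2: 5 markings reached so far
depth 3: 7 markings reached so far
target is not among the 7 markings reachable within 3 steps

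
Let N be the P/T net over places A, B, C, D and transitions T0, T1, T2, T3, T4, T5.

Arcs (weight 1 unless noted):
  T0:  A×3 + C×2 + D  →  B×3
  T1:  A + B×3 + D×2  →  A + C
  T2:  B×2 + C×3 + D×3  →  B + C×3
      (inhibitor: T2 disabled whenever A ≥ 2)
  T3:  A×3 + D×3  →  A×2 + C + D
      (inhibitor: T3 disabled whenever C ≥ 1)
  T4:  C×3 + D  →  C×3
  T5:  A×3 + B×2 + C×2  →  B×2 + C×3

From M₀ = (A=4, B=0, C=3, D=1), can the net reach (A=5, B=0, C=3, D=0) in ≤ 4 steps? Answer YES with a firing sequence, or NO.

NO — not reachable within 4 firings

depth 0: 1 marking
depth 1: 3 markings reached so far
depth 2: 3 markings reached so far
(frontier empty at depth 2; search complete)
target is not among the 3 markings reachable within 4 steps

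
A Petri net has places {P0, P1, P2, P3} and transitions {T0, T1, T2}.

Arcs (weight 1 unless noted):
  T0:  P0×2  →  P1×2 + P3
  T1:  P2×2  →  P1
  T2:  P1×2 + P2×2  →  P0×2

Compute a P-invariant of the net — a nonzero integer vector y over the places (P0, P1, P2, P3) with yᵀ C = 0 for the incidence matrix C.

Incidence matrix C (rows=places, cols=transitions):
       T0   T1   T2
   P0  -2    0    2
   P1   2    1   -2
   P2   0   -2   -2
   P3   1    0    0

Candidate y = [3, 2, 1, 2]; check y·C column-wise:
  col T0: 3·-2 + 2·2 + 1·0 + 2·1 = 0
  col T1: 3·0 + 2·1 + 1·-2 + 2·0 = 0
  col T2: 3·2 + 2·-2 + 1·-2 + 2·0 = 0

y = (P0:3, P1:2, P2:1, P3:2)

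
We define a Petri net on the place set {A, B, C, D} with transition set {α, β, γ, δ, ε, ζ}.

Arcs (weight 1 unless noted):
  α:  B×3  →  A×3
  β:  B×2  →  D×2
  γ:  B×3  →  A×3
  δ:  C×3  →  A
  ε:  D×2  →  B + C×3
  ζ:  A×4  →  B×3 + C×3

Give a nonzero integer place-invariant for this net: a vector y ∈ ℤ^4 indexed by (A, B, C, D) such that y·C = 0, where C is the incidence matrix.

Incidence matrix C (rows=places, cols=transitions):
        α    β    γ    δ    ε    ζ
    A   3    0    3    1    0   -4
    B  -3   -2   -3    0    1    3
    C   0    0    0   -3    3    3
    D   0    2    0    0   -2    0

Candidate y = [3, 3, 1, 3]; check y·C column-wise:
  col α: 3·3 + 3·-3 + 1·0 + 3·0 = 0
  col β: 3·0 + 3·-2 + 1·0 + 3·2 = 0
  col γ: 3·3 + 3·-3 + 1·0 + 3·0 = 0
  col δ: 3·1 + 3·0 + 1·-3 + 3·0 = 0
  col ε: 3·0 + 3·1 + 1·3 + 3·-2 = 0
  col ζ: 3·-4 + 3·3 + 1·3 + 3·0 = 0

y = (A:3, B:3, C:1, D:3)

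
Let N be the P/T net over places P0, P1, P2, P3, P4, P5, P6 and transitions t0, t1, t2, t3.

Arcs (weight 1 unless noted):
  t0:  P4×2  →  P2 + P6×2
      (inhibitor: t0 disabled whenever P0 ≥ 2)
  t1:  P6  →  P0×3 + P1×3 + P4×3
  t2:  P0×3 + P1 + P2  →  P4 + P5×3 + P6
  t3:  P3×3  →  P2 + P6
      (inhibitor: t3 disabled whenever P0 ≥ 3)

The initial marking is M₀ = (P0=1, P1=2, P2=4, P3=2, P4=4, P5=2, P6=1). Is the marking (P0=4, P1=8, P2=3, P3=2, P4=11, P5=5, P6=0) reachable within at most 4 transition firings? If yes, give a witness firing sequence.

NO — not reachable within 4 firings

depth 0: 1 marking
depth 1: 3 markings reached so far
depth 2: 6 markings reached so far
depth 3: 10 markings reached so far
depth 4: 15 markings reached so far
target is not among the 15 markings reachable within 4 steps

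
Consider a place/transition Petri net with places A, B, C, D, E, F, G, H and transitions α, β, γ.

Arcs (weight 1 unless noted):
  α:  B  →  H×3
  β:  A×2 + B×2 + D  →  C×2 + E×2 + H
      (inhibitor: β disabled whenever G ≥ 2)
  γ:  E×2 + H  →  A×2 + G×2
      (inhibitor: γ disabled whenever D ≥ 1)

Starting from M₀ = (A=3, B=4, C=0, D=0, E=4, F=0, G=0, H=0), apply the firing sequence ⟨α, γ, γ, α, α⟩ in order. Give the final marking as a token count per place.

(A=7, B=1, C=0, D=0, E=0, F=0, G=4, H=7)

step 1: fire α:  (A=3, B=4, C=0, D=0, E=4, F=0, G=0, H=0) → (A=3, B=3, C=0, D=0, E=4, F=0, G=0, H=3)
step 2: fire γ:  (A=3, B=3, C=0, D=0, E=4, F=0, G=0, H=3) → (A=5, B=3, C=0, D=0, E=2, F=0, G=2, H=2)
step 3: fire γ:  (A=5, B=3, C=0, D=0, E=2, F=0, G=2, H=2) → (A=7, B=3, C=0, D=0, E=0, F=0, G=4, H=1)
step 4: fire α:  (A=7, B=3, C=0, D=0, E=0, F=0, G=4, H=1) → (A=7, B=2, C=0, D=0, E=0, F=0, G=4, H=4)
step 5: fire α:  (A=7, B=2, C=0, D=0, E=0, F=0, G=4, H=4) → (A=7, B=1, C=0, D=0, E=0, F=0, G=4, H=7)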